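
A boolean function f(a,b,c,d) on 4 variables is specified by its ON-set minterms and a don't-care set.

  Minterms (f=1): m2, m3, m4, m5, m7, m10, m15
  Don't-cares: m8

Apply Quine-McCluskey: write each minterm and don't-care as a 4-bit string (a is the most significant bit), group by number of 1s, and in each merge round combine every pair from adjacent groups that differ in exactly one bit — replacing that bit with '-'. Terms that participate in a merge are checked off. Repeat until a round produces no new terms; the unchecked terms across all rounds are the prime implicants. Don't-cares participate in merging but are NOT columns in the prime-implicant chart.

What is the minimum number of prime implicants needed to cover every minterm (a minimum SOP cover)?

4

Round 0: 0010✓ 0011✓ 0100✓ 0101✓ 0111✓ 1000✓ 1010✓ 1111✓
Round 1: -010 -111 0-11 001- 01-1 010- 10-0
PIs = {-010, -111, 0-11, 001-, 01-1, 010-, 10-0}
Coverage chart:
  m2: -010,001-
  m3: 0-11,001-
  m4: 010- ←essential
  m5: 01-1,010-
  m7: -111,0-11,01-1
  m10: -010,10-0
  m15: -111 ←essential
Essential: -111, 010-
Petrick residual → -010, 0-11
Min cover (4 terms): b'cd' + bcd + a'cd + a'bc'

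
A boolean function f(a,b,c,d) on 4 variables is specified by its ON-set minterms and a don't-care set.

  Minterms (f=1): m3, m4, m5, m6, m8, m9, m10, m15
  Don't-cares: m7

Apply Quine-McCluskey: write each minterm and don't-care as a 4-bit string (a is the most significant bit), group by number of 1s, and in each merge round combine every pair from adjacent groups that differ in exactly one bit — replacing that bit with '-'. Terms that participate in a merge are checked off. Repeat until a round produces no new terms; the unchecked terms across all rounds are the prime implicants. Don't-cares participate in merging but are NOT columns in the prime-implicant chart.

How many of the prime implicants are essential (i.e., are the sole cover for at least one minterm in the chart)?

size-2^0 implicants → 0011(✓)  0100(✓)  0101(✓)  0110(✓)  0111(✓)  1000(✓)  1001(✓)  1010(✓)  1111(✓)
size-2^1 implicants → -111  0-11  01-0(✓)  01-1(✓)  010-(✓)  011-(✓)  10-0  100-
size-2^2 implicants → 01--
Unchecked terms (primes): -111, 0-11, 01--, 10-0, 100-
Minterm coverage:
  m3 ⊆ 0-11 [E]
  m4 ⊆ 01-- [E]
  m5 ⊆ 01-- [E]
  m6 ⊆ 01-- [E]
  m8 ⊆ 10-0,100-
  m9 ⊆ 100- [E]
  m10 ⊆ 10-0 [E]
  m15 ⊆ -111 [E]
E = {-111, 0-11, 01--, 10-0, 100-}

5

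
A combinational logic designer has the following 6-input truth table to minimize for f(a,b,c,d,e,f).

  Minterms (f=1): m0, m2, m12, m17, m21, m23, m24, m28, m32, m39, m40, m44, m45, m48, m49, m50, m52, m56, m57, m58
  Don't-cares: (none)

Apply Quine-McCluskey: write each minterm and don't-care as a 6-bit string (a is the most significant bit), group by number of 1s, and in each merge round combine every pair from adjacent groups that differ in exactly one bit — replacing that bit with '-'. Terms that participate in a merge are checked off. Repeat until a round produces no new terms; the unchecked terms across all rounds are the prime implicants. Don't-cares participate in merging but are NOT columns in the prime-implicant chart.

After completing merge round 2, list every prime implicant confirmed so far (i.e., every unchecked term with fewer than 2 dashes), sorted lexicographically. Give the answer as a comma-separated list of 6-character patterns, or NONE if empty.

Round 0: 000000✓ 000010✓ 001100✓ 010001✓ 010101✓ 010111✓ 011000✓ 011100✓ 100000✓ 100111 101000✓ 101100✓ 101101✓ 110000✓ 110001✓ 110010✓ 110100✓ 111000✓ 111001✓ 111010✓
Round 1: -00000 -01100 -10001 -11000 0-1100 0000-0 010-01 0101-1 011-00 1-0000✓ 1-1000✓ 10-000✓ 101-00 10110- 11-000✓ 11-001✓ 11-010✓ 110-00 1100-0✓ 11000-✓ 1110-0✓ 11100-✓
Round 2: 1--000 11-0-0 11-00-
PIs = {-00000, -01100, -10001, -11000, 0-1100, 0000-0, 010-01, 0101-1, 011-00, 1--000, 100111, 101-00, 10110-, 11-0-0, 11-00-, 110-00}

-00000, -01100, -10001, -11000, 0-1100, 0000-0, 010-01, 0101-1, 011-00, 100111, 101-00, 10110-, 110-00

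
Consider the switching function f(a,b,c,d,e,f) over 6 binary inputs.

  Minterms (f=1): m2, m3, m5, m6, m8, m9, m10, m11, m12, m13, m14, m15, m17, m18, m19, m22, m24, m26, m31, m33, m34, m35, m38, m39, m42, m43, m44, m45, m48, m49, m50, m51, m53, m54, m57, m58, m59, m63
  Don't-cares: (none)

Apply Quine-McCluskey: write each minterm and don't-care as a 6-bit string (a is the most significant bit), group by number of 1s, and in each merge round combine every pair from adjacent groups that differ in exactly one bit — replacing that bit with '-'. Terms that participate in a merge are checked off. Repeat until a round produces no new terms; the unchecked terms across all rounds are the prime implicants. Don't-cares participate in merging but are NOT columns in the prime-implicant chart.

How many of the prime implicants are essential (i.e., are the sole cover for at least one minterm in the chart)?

11

[col 0] 000010*, 000011*, 000101*, 000110*, 001000*, 001001*, 001010*, 001011*, 001100*, 001101*, 001110*, 001111*, 010001*, 010010*, 010011*, 010110*, 011000*, 011010*, 011111*, 100001*, 100010*, 100011*, 100110*, 100111*, 101010*, 101011*, 101100*, 101101*, 110000*, 110001*, 110010*, 110011*, 110101*, 110110*, 111001*, 111010*, 111011*, 111111*
[col 1] -00010*, -00011*, -00110*, -01010*, -01011*, -01100*, -01101*, -10001*, -10010*, -10011*, -10110*, -11010*, -11111, 0-0010*, 0-0011*, 0-0110*, 0-1000*, 0-1010*, 0-1111, 00-010*, 00-011*, 00-101, 00-110*, 000-10*, 00001-*, 001-00*, 001-01*, 001-10*, 001-11*, 0010-0*, 0010-1*, 00100-*, 00101-*, 0011-0*, 0011-1*, 00110-*, 00111-*, 01-010*, 010-10*, 0100-1*, 01001-*, 0110-0*, 1-0001*, 1-0010*, 1-0011*, 1-0110*, 1-1010*, 1-1011*, 10-010*, 10-011*, 100-10*, 100-11*, 1000-1*, 10001-*, 10011-*, 10101-*, 10110-*, 11-001*, 11-010*, 11-011*, 110-01, 110-10*, 1100-0*, 1100-1*, 11000-*, 11001-*, 111-11, 1110-1*, 11101-*
[col 2] --0010*, --0011*, --0110*, --1010*, -0-010*, -0-011*, -00-10*, -0001-*, -0101-*, -0110-, -1-010*, -10-10*, -100-1, -1001-*, 0--010*, 0-0-10*, 0-001-*, 0-10-0, 00--10, 00-01-*, 001--0*, 001--1*, 001-0-*, 001-1-*, 0010--*, 0011--*, 1--010*, 1--011*, 1-0-10*, 1-00-1, 1-001-*, 1-101-*, 10-01-*, 100-1-, 11-0-1, 11-01-*, 1100--
[col 3] ---010, --0-10, --001-, -0-01-, 001---, 1--01-
Prime implicants: ---010, --0-10, --001-, -0-01-, -0110-, -100-1, -11111, 0-10-0, 0-1111, 00--10, 00-101, 001---, 1--01-, 1-00-1, 100-1-, 11-0-1, 110-01, 1100--, 111-11
PI chart (minterm → PIs covering it):
  2 | ---010,--0-10,--001-,-0-01-,00--10
  3 | --001-,-0-01-
  5 | 00-101  (sole → essential)
  6 | --0-10,00--10
  8 | 0-10-0,001---
  9 | 001---  (sole → essential)
  10 | ---010,-0-01-,0-10-0,00--10,001---
  11 | -0-01-,001---
  12 | -0110-,001---
  13 | -0110-,00-101,001---
  14 | 00--10,001---
  15 | 0-1111,001---
  17 | -100-1  (sole → essential)
  18 | ---010,--0-10,--001-
  19 | --001-,-100-1
  22 | --0-10  (sole → essential)
  24 | 0-10-0  (sole → essential)
  26 | ---010,0-10-0
  31 | -11111,0-1111
  33 | 1-00-1  (sole → essential)
  34 | ---010,--0-10,--001-,-0-01-,1--01-,100-1-
  35 | --001-,-0-01-,1--01-,1-00-1,100-1-
  38 | --0-10,100-1-
  39 | 100-1-  (sole → essential)
  42 | ---010,-0-01-,1--01-
  43 | -0-01-,1--01-
  44 | -0110-  (sole → essential)
  45 | -0110-  (sole → essential)
  48 | 1100--  (sole → essential)
  49 | -100-1,1-00-1,11-0-1,110-01,1100--
  50 | ---010,--0-10,--001-,1--01-,1100--
  51 | --001-,-100-1,1--01-,1-00-1,11-0-1,1100--
  53 | 110-01  (sole → essential)
  54 | --0-10  (sole → essential)
  57 | 11-0-1  (sole → essential)
  58 | ---010,1--01-
  59 | 1--01-,11-0-1,111-11
  63 | -11111,111-11
Essential prime implicants: --0-10, -0110-, -100-1, 0-10-0, 00-101, 001---, 1-00-1, 100-1-, 11-0-1, 110-01, 1100--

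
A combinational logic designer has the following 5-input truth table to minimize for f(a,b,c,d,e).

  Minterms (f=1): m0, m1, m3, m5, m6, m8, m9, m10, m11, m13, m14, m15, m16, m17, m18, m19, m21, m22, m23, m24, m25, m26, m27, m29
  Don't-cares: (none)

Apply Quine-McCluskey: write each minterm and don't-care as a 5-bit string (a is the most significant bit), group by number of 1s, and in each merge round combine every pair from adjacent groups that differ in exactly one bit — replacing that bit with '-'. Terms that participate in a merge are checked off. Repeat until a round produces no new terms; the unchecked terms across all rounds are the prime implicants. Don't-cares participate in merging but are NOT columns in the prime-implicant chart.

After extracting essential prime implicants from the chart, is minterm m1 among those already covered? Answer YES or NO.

[col 0] 00000*, 00001*, 00011*, 00101*, 00110*, 01000*, 01001*, 01010*, 01011*, 01101*, 01110*, 01111*, 10000*, 10001*, 10010*, 10011*, 10101*, 10110*, 10111*, 11000*, 11001*, 11010*, 11011*, 11101*
[col 1] -0000*, -0001*, -0011*, -0101*, -0110, -1000*, -1001*, -1010*, -1011*, -1101*, 0-000*, 0-001*, 0-011*, 0-101*, 0-110, 00-01*, 000-1*, 0000-*, 01-01*, 01-10*, 01-11*, 010-0*, 010-1*, 0100-*, 0101-*, 011-1*, 0111-*, 1-000*, 1-001*, 1-010*, 1-011*, 1-101*, 10-01*, 10-10*, 10-11*, 100-0*, 100-1*, 1000-*, 1001-*, 101-1*, 1011-*, 11-01*, 110-0*, 110-1*, 1100-*, 1101-*
[col 2] --000*, --001*, --011*, --101*, -0-01*, -00-1*, -000-*, -1-01*, -10-0*, -10-1*, -100-*, -101-*, 0--01*, 0-0-1*, 0-00-*, 01--1, 01-1-, 010--*, 1--01*, 1-0-0*, 1-0-1*, 1-00-*, 1-01-*, 10--1, 10-1-, 100--*, 110--*
[col 3] ---01, --0-1, --00-, -10--, 1-0--
Prime implicants: ---01, --0-1, --00-, -0110, -10--, 0-110, 01--1, 01-1-, 1-0--, 10--1, 10-1-
PI chart (minterm → PIs covering it):
  0 | --00-  (sole → essential)
  1 | ---01,--0-1,--00-
  3 | --0-1  (sole → essential)
  5 | ---01  (sole → essential)
  6 | -0110,0-110
  8 | --00-,-10--
  9 | ---01,--0-1,--00-,-10--,01--1
  10 | -10--,01-1-
  11 | --0-1,-10--,01--1,01-1-
  13 | ---01,01--1
  14 | 0-110,01-1-
  15 | 01--1,01-1-
  16 | --00-,1-0--
  17 | ---01,--0-1,--00-,1-0--,10--1
  18 | 1-0--,10-1-
  19 | --0-1,1-0--,10--1,10-1-
  21 | ---01,10--1
  22 | -0110,10-1-
  23 | 10--1,10-1-
  24 | --00-,-10--,1-0--
  25 | ---01,--0-1,--00-,-10--,1-0--
  26 | -10--,1-0--
  27 | --0-1,-10--,1-0--
  29 | ---01  (sole → essential)
Essential prime implicants: ---01, --0-1, --00-

YES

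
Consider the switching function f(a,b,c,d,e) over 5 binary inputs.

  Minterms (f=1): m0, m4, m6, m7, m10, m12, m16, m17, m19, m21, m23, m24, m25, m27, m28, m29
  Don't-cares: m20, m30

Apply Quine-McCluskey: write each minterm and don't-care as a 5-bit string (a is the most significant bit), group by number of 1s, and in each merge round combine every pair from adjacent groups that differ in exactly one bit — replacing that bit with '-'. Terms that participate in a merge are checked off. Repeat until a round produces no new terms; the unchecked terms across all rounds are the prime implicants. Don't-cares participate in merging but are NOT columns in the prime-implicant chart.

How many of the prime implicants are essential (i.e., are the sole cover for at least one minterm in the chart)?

5

[col 0] 00000*, 00100*, 00110*, 00111*, 01010, 01100*, 10000*, 10001*, 10011*, 10100*, 10101*, 10111*, 11000*, 11001*, 11011*, 11100*, 11101*, 11110*
[col 1] -0000*, -0100*, -0111, -1100*, 0-100*, 00-00*, 001-0, 0011-, 1-000*, 1-001*, 1-011*, 1-100*, 1-101*, 10-00*, 10-01*, 10-11*, 100-1*, 1000-*, 101-1*, 1010-*, 11-00*, 11-01*, 110-1*, 1100-*, 111-0, 1110-*
[col 2] --100, -0-00, 1--00*, 1--01*, 1-0-1, 1-00-*, 1-10-*, 10--1, 10-0-*, 11-0-*
[col 3] 1--0-
Prime implicants: --100, -0-00, -0111, 001-0, 0011-, 01010, 1--0-, 1-0-1, 10--1, 111-0
PI chart (minterm → PIs covering it):
  0 | -0-00  (sole → essential)
  4 | --100,-0-00,001-0
  6 | 001-0,0011-
  7 | -0111,0011-
  10 | 01010  (sole → essential)
  12 | --100  (sole → essential)
  16 | -0-00,1--0-
  17 | 1--0-,1-0-1,10--1
  19 | 1-0-1,10--1
  21 | 1--0-,10--1
  23 | -0111,10--1
  24 | 1--0-  (sole → essential)
  25 | 1--0-,1-0-1
  27 | 1-0-1  (sole → essential)
  28 | --100,1--0-,111-0
  29 | 1--0-  (sole → essential)
Essential prime implicants: --100, -0-00, 01010, 1--0-, 1-0-1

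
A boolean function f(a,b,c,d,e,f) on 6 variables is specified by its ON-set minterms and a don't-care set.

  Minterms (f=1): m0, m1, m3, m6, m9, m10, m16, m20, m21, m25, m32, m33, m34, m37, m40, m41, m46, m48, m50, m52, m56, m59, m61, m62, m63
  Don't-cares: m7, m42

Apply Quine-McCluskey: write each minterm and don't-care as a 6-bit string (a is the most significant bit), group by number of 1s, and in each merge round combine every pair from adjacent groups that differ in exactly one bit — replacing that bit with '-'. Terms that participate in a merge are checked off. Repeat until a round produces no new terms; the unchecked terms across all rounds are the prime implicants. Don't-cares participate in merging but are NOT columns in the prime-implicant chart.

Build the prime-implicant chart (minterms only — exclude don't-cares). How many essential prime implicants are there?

size-2^0 implicants → 000000(✓)  000001(✓)  000011(✓)  000110(✓)  000111(✓)  001001(✓)  001010(✓)  010000(✓)  010100(✓)  010101(✓)  011001(✓)  100000(✓)  100001(✓)  100010(✓)  100101(✓)  101000(✓)  101001(✓)  101010(✓)  101110(✓)  110000(✓)  110010(✓)  110100(✓)  111000(✓)  111011(✓)  111101(✓)  111110(✓)  111111(✓)
size-2^1 implicants → -00000(✓)  -00001(✓)  -01001(✓)  -01010  -10000(✓)  -10100(✓)  0-0000(✓)  0-1001  00-001(✓)  000-11  0000-1  00000-(✓)  00011-  010-00(✓)  01010-  1-0000(✓)  1-0010(✓)  1-1000(✓)  1-1110  10-000(✓)  10-001(✓)  10-010(✓)  100-01  1000-0(✓)  10000-(✓)  101-10  1010-0(✓)  10100-(✓)  11-000(✓)  110-00(✓)  1100-0(✓)  111-11  1111-1  11111-
size-2^2 implicants → --0000  -0-001  -0000-  -10-00  1--000  1-00-0  10-0-0  10-00-
Unchecked terms (primes): --0000, -0-001, -0000-, -01010, -10-00, 0-1001, 000-11, 0000-1, 00011-, 01010-, 1--000, 1-00-0, 1-1110, 10-0-0, 10-00-, 100-01, 101-10, 111-11, 1111-1, 11111-
Minterm coverage:
  m0 ⊆ --0000,-0000-
  m1 ⊆ -0-001,-0000-,0000-1
  m3 ⊆ 000-11,0000-1
  m6 ⊆ 00011- [E]
  m9 ⊆ -0-001,0-1001
  m10 ⊆ -01010 [E]
  m16 ⊆ --0000,-10-00
  m20 ⊆ -10-00,01010-
  m21 ⊆ 01010- [E]
  m25 ⊆ 0-1001 [E]
  m32 ⊆ --0000,-0000-,1--000,1-00-0,10-0-0,10-00-
  m33 ⊆ -0-001,-0000-,10-00-,100-01
  m34 ⊆ 1-00-0,10-0-0
  m37 ⊆ 100-01 [E]
  m40 ⊆ 1--000,10-0-0,10-00-
  m41 ⊆ -0-001,10-00-
  m46 ⊆ 1-1110,101-10
  m48 ⊆ --0000,-10-00,1--000,1-00-0
  m50 ⊆ 1-00-0 [E]
  m52 ⊆ -10-00 [E]
  m56 ⊆ 1--000 [E]
  m59 ⊆ 111-11 [E]
  m61 ⊆ 1111-1 [E]
  m62 ⊆ 1-1110,11111-
  m63 ⊆ 111-11,1111-1,11111-
E = {-01010, -10-00, 0-1001, 00011-, 01010-, 1--000, 1-00-0, 100-01, 111-11, 1111-1}

10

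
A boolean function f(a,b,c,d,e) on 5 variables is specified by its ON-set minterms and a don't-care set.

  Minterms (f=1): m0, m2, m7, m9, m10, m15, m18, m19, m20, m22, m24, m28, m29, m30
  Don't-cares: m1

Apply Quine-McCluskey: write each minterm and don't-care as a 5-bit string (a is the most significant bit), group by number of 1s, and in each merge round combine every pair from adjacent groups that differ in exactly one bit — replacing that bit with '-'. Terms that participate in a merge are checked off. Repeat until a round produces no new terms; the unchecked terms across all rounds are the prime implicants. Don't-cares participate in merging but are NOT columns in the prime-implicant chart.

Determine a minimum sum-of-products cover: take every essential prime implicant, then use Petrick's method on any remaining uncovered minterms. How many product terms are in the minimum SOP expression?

[col 0] 00000*, 00001*, 00010*, 00111*, 01001*, 01010*, 01111*, 10010*, 10011*, 10100*, 10110*, 11000*, 11100*, 11101*, 11110*
[col 1] -0010, 0-001, 0-010, 0-111, 000-0, 0000-, 1-100*, 1-110*, 10-10, 1001-, 101-0*, 11-00, 111-0*, 1110-
[col 2] 1-1-0
Prime implicants: -0010, 0-001, 0-010, 0-111, 000-0, 0000-, 1-1-0, 10-10, 1001-, 11-00, 1110-
PI chart (minterm → PIs covering it):
  0 | 000-0,0000-
  2 | -0010,0-010,000-0
  7 | 0-111  (sole → essential)
  9 | 0-001  (sole → essential)
  10 | 0-010  (sole → essential)
  15 | 0-111  (sole → essential)
  18 | -0010,10-10,1001-
  19 | 1001-  (sole → essential)
  20 | 1-1-0  (sole → essential)
  22 | 1-1-0,10-10
  24 | 11-00  (sole → essential)
  28 | 1-1-0,11-00,1110-
  29 | 1110-  (sole → essential)
  30 | 1-1-0  (sole → essential)
Essential prime implicants: 0-001, 0-010, 0-111, 1-1-0, 1001-, 11-00, 1110-
Petrick residual → 000-0
Minimum SOP uses 8 PIs: a'c'd'e + a'c'de' + a'cde + a'b'c'e' + ace' + ab'c'd + abd'e' + abcd'

8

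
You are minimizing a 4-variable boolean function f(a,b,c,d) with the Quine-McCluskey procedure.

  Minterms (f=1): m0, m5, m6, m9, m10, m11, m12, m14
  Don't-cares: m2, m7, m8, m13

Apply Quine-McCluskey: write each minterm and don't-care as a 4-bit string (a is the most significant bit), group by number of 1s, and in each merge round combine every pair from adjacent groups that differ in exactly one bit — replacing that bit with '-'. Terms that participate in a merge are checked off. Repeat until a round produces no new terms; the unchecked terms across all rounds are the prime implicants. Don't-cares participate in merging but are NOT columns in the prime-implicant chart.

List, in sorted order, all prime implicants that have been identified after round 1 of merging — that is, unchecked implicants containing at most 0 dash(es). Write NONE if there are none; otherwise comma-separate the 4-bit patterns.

NONE

size-2^0 implicants → 0000(✓)  0010(✓)  0101(✓)  0110(✓)  0111(✓)  1000(✓)  1001(✓)  1010(✓)  1011(✓)  1100(✓)  1101(✓)  1110(✓)
size-2^1 implicants → -000(✓)  -010(✓)  -101  -110(✓)  0-10(✓)  00-0(✓)  01-1  011-  1-00(✓)  1-01(✓)  1-10(✓)  10-0(✓)  10-1(✓)  100-(✓)  101-(✓)  11-0(✓)  110-(✓)
size-2^2 implicants → --10  -0-0  1--0  1-0-  10--
Unchecked terms (primes): --10, -0-0, -101, 01-1, 011-, 1--0, 1-0-, 10--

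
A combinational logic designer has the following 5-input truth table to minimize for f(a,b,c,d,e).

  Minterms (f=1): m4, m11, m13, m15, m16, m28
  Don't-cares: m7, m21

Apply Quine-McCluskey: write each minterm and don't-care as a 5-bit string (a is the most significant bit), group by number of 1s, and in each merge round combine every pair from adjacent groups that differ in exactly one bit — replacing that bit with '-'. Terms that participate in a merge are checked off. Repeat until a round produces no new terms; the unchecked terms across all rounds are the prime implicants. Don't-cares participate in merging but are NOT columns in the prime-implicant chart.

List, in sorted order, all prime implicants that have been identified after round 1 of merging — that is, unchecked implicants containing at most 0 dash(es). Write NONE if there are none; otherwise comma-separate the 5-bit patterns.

size-2^0 implicants → 00100  00111(✓)  01011(✓)  01101(✓)  01111(✓)  10000  10101  11100
size-2^1 implicants → 0-111  01-11  011-1
Unchecked terms (primes): 0-111, 00100, 01-11, 011-1, 10000, 10101, 11100

00100, 10000, 10101, 11100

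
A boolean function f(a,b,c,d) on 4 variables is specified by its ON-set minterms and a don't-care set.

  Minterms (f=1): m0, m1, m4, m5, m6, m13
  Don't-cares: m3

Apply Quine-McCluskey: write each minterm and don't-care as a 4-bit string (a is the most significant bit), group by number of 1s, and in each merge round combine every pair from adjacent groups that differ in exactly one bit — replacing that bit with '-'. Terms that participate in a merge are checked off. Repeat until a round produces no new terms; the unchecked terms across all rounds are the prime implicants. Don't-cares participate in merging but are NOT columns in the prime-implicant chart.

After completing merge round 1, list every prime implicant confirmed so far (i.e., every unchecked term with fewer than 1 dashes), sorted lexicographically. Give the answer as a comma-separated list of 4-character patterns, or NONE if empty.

NONE

Round 0: 0000✓ 0001✓ 0011✓ 0100✓ 0101✓ 0110✓ 1101✓
Round 1: -101 0-00✓ 0-01✓ 00-1 000-✓ 01-0 010-✓
Round 2: 0-0-
PIs = {-101, 0-0-, 00-1, 01-0}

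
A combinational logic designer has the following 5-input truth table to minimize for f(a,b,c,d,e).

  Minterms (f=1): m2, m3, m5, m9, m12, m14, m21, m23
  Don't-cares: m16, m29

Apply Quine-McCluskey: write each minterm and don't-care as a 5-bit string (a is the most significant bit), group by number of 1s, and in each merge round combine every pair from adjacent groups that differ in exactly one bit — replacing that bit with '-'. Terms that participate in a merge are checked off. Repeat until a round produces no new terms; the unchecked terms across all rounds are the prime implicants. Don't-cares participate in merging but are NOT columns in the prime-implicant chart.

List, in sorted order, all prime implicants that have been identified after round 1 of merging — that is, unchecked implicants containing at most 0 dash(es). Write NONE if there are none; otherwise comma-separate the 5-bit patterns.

01001, 10000

[col 0] 00010*, 00011*, 00101*, 01001, 01100*, 01110*, 10000, 10101*, 10111*, 11101*
[col 1] -0101, 0001-, 011-0, 1-101, 101-1
Prime implicants: -0101, 0001-, 01001, 011-0, 1-101, 10000, 101-1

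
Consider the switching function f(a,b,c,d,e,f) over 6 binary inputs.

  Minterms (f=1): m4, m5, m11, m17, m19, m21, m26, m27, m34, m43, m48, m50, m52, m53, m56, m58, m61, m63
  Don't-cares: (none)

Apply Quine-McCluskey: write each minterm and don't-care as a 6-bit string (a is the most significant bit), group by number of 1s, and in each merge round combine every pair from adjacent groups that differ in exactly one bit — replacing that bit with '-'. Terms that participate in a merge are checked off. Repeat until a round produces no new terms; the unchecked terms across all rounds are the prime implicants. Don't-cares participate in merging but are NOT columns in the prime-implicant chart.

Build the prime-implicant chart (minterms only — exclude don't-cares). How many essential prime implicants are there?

Round 0: 000100✓ 000101✓ 001011✓ 010001✓ 010011✓ 010101✓ 011010✓ 011011✓ 100010✓ 101011✓ 110000✓ 110010✓ 110100✓ 110101✓ 111000✓ 111010✓ 111101✓ 111111✓
Round 1: -01011 -10101 -11010 0-0101 0-1011 00010- 01-011 010-01 0100-1 01101- 1-0010 11-000✓ 11-010✓ 11-101 110-00 1100-0✓ 11010- 1110-0✓ 1111-1
Round 2: 11-0-0
PIs = {-01011, -10101, -11010, 0-0101, 0-1011, 00010-, 01-011, 010-01, 0100-1, 01101-, 1-0010, 11-0-0, 11-101, 110-00, 11010-, 1111-1}
Coverage chart:
  m4: 00010- ←essential
  m5: 0-0101,00010-
  m11: -01011,0-1011
  m17: 010-01,0100-1
  m19: 01-011,0100-1
  m21: -10101,0-0101,010-01
  m26: -11010,01101-
  m27: 0-1011,01-011,01101-
  m34: 1-0010 ←essential
  m43: -01011 ←essential
  m48: 11-0-0,110-00
  m50: 1-0010,11-0-0
  m52: 110-00,11010-
  m53: -10101,11-101,11010-
  m56: 11-0-0 ←essential
  m58: -11010,11-0-0
  m61: 11-101,1111-1
  m63: 1111-1 ←essential
Essential: -01011, 00010-, 1-0010, 11-0-0, 1111-1

5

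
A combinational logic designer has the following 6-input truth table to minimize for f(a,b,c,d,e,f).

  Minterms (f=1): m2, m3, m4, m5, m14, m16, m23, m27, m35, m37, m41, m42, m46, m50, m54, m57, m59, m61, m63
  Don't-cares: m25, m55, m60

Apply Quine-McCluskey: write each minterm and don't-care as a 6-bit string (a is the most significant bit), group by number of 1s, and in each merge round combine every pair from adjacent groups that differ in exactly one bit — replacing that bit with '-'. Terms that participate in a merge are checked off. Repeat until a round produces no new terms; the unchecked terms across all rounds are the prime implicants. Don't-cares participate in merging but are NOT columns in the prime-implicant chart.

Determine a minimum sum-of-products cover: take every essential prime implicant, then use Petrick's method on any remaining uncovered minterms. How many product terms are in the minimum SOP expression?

[col 0] 000010*, 000011*, 000100*, 000101*, 001110*, 010000, 010111*, 011001*, 011011*, 100011*, 100101*, 101001*, 101010*, 101110*, 110010*, 110110*, 110111*, 111001*, 111011*, 111100*, 111101*, 111111*
[col 1] -00011, -00101, -01110, -10111, -11001*, -11011*, 00001-, 00010-, 0110-1*, 1-1001, 101-10, 11-111, 110-10, 11011-, 111-01*, 111-11*, 1110-1*, 1111-1*, 11110-
[col 2] -110-1, 111--1
Prime implicants: -00011, -00101, -01110, -10111, -110-1, 00001-, 00010-, 010000, 1-1001, 101-10, 11-111, 110-10, 11011-, 111--1, 11110-
PI chart (minterm → PIs covering it):
  2 | 00001-  (sole → essential)
  3 | -00011,00001-
  4 | 00010-  (sole → essential)
  5 | -00101,00010-
  14 | -01110  (sole → essential)
  16 | 010000  (sole → essential)
  23 | -10111  (sole → essential)
  27 | -110-1  (sole → essential)
  35 | -00011  (sole → essential)
  37 | -00101  (sole → essential)
  41 | 1-1001  (sole → essential)
  42 | 101-10  (sole → essential)
  46 | -01110,101-10
  50 | 110-10  (sole → essential)
  54 | 110-10,11011-
  57 | -110-1,1-1001,111--1
  59 | -110-1,111--1
  61 | 111--1,11110-
  63 | 11-111,111--1
Essential prime implicants: -00011, -00101, -01110, -10111, -110-1, 00001-, 00010-, 010000, 1-1001, 101-10, 110-10
Petrick residual → 111--1
Minimum SOP uses 12 PIs: b'c'd'ef + b'c'de'f + b'cdef' + bc'def + bcd'f + a'b'c'd'e + a'b'c'de' + a'bc'd'e'f' + acd'e'f + ab'cef' + abc'ef' + abcf

12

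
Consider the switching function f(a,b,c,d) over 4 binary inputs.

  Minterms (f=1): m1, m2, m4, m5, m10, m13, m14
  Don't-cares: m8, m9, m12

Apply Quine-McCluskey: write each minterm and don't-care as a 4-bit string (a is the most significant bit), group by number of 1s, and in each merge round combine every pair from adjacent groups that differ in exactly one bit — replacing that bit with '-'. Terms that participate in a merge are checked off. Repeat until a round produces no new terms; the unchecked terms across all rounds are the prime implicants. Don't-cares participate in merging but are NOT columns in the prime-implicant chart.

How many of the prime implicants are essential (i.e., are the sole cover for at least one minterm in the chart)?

4

Round 0: 0001✓ 0010✓ 0100✓ 0101✓ 1000✓ 1001✓ 1010✓ 1100✓ 1101✓ 1110✓
Round 1: -001✓ -010 -100✓ -101✓ 0-01✓ 010-✓ 1-00✓ 1-01✓ 1-10✓ 10-0✓ 100-✓ 11-0✓ 110-✓
Round 2: --01 -10- 1--0 1-0-
PIs = {--01, -010, -10-, 1--0, 1-0-}
Coverage chart:
  m1: --01 ←essential
  m2: -010 ←essential
  m4: -10- ←essential
  m5: --01,-10-
  m10: -010,1--0
  m13: --01,-10-,1-0-
  m14: 1--0 ←essential
Essential: --01, -010, -10-, 1--0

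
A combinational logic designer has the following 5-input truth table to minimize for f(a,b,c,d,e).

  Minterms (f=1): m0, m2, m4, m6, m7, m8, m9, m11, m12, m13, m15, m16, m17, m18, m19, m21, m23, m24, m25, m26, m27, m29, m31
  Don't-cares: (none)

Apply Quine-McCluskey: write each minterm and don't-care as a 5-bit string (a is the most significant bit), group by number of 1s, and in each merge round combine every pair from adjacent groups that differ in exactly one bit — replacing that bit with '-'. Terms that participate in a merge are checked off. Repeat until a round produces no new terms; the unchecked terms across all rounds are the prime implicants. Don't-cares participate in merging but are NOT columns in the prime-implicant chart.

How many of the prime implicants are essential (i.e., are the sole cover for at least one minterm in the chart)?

3

Round 0: 00000✓ 00010✓ 00100✓ 00110✓ 00111✓ 01000✓ 01001✓ 01011✓ 01100✓ 01101✓ 01111✓ 10000✓ 10001✓ 10010✓ 10011✓ 10101✓ 10111✓ 11000✓ 11001✓ 11010✓ 11011✓ 11101✓ 11111✓
Round 1: -0000✓ -0010✓ -0111✓ -1000✓ -1001✓ -1011✓ -1101✓ -1111✓ 0-000✓ 0-100✓ 0-111✓ 00-00✓ 00-10✓ 000-0✓ 001-0✓ 0011- 01-00✓ 01-01✓ 01-11✓ 010-1✓ 0100-✓ 011-1✓ 0110-✓ 1-000✓ 1-001✓ 1-010✓ 1-011✓ 1-101✓ 1-111✓ 10-01✓ 10-11✓ 100-0✓ 100-1✓ 1000-✓ 1001-✓ 101-1✓ 11-01✓ 11-11✓ 110-0✓ 110-1✓ 1100-✓ 1101-✓ 111-1✓
Round 2: --000 --111 -00-0 -1-01✓ -1-11✓ -10-1✓ -100- -11-1✓ 0--00 00--0 01--1✓ 01-0- 1--01✓ 1--11✓ 1-0-0✓ 1-0-1✓ 1-00-✓ 1-01-✓ 1-1-1✓ 10--1✓ 100--✓ 11--1✓ 110--✓
Round 3: -1--1 1---1 1-0--
PIs = {--000, --111, -00-0, -1--1, -100-, 0--00, 00--0, 0011-, 01-0-, 1---1, 1-0--}
Coverage chart:
  m0: --000,-00-0,0--00,00--0
  m2: -00-0,00--0
  m4: 0--00,00--0
  m6: 00--0,0011-
  m7: --111,0011-
  m8: --000,-100-,0--00,01-0-
  m9: -1--1,-100-,01-0-
  m11: -1--1 ←essential
  m12: 0--00,01-0-
  m13: -1--1,01-0-
  m15: --111,-1--1
  m16: --000,-00-0,1-0--
  m17: 1---1,1-0--
  m18: -00-0,1-0--
  m19: 1---1,1-0--
  m21: 1---1 ←essential
  m23: --111,1---1
  m24: --000,-100-,1-0--
  m25: -1--1,-100-,1---1,1-0--
  m26: 1-0-- ←essential
  m27: -1--1,1---1,1-0--
  m29: -1--1,1---1
  m31: --111,-1--1,1---1
Essential: -1--1, 1---1, 1-0--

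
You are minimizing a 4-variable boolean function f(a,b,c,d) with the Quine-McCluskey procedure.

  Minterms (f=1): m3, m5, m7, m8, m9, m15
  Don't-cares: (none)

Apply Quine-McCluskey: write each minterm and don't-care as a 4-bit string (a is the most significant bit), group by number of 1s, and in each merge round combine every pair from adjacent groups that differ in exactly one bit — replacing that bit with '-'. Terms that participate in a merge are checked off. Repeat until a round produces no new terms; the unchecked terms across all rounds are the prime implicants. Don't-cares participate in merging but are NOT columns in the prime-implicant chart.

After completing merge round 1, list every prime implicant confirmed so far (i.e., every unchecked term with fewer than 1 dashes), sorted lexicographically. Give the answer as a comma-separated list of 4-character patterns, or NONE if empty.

size-2^0 implicants → 0011(✓)  0101(✓)  0111(✓)  1000(✓)  1001(✓)  1111(✓)
size-2^1 implicants → -111  0-11  01-1  100-
Unchecked terms (primes): -111, 0-11, 01-1, 100-

NONE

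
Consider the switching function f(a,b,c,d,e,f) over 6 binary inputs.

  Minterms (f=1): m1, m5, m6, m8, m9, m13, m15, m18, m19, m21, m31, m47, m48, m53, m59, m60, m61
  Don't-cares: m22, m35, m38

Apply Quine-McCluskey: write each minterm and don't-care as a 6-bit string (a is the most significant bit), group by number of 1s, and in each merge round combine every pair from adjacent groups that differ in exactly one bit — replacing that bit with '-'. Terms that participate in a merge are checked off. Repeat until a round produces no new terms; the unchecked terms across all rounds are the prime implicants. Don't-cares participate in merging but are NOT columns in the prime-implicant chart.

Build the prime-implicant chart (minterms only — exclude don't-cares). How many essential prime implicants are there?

[col 0] 000001*, 000101*, 000110*, 001000*, 001001*, 001101*, 001111*, 010010*, 010011*, 010101*, 010110*, 011111*, 100011, 100110*, 101111*, 110000, 110101*, 111011, 111100*, 111101*
[col 1] -00110, -01111, -10101, 0-0101, 0-0110, 0-1111, 00-001*, 00-101*, 000-01*, 001-01*, 00100-, 0011-1, 010-10, 01001-, 11-101, 11110-
[col 2] 00--01
Prime implicants: -00110, -01111, -10101, 0-0101, 0-0110, 0-1111, 00--01, 00100-, 0011-1, 010-10, 01001-, 100011, 11-101, 110000, 111011, 11110-
PI chart (minterm → PIs covering it):
  1 | 00--01  (sole → essential)
  5 | 0-0101,00--01
  6 | -00110,0-0110
  8 | 00100-  (sole → essential)
  9 | 00--01,00100-
  13 | 00--01,0011-1
  15 | -01111,0-1111,0011-1
  18 | 010-10,01001-
  19 | 01001-  (sole → essential)
  21 | -10101,0-0101
  31 | 0-1111  (sole → essential)
  47 | -01111  (sole → essential)
  48 | 110000  (sole → essential)
  53 | -10101,11-101
  59 | 111011  (sole → essential)
  60 | 11110-  (sole → essential)
  61 | 11-101,11110-
Essential prime implicants: -01111, 0-1111, 00--01, 00100-, 01001-, 110000, 111011, 11110-

8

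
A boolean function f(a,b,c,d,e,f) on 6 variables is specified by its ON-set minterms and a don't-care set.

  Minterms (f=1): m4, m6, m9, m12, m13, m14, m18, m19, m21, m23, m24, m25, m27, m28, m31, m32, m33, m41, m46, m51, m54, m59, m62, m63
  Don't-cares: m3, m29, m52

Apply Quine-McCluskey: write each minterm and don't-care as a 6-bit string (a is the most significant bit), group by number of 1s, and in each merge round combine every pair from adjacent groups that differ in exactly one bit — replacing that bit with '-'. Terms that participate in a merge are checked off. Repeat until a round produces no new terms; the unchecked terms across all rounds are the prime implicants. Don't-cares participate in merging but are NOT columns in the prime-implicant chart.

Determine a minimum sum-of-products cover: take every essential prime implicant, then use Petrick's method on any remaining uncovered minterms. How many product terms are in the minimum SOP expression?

11

[col 0] 000011*, 000100*, 000110*, 001001*, 001100*, 001101*, 001110*, 010010*, 010011*, 010101*, 010111*, 011000*, 011001*, 011011*, 011100*, 011101*, 011111*, 100000*, 100001*, 101001*, 101110*, 110011*, 110100*, 110110*, 111011*, 111110*, 111111*
[col 1] -01001, -01110, -10011*, -11011*, -11111*, 0-0011, 0-1001*, 0-1100*, 0-1101*, 00-100*, 00-110*, 0001-0*, 001-01*, 0011-0*, 00110-*, 01-011*, 01-101*, 01-111*, 010-11*, 01001-, 0101-1*, 011-00*, 011-01*, 011-11*, 0110-1*, 01100-*, 0111-1*, 01110-*, 1-1110, 10-001, 10000-, 11-011*, 11-110, 1101-0, 111-11*, 11111-
[col 2] -1-011, -11-11, 0-1-01, 0-110-, 00-1-0, 01--11, 01-1-1, 011--1, 011-0-
Prime implicants: -01001, -01110, -1-011, -11-11, 0-0011, 0-1-01, 0-110-, 00-1-0, 01--11, 01-1-1, 01001-, 011--1, 011-0-, 1-1110, 10-001, 10000-, 11-110, 1101-0, 11111-
PI chart (minterm → PIs covering it):
  4 | 00-1-0  (sole → essential)
  6 | 00-1-0  (sole → essential)
  9 | -01001,0-1-01
  12 | 0-110-,00-1-0
  13 | 0-1-01,0-110-
  14 | -01110,00-1-0
  18 | 01001-  (sole → essential)
  19 | -1-011,0-0011,01--11,01001-
  21 | 01-1-1  (sole → essential)
  23 | 01--11,01-1-1
  24 | 011-0-  (sole → essential)
  25 | 0-1-01,011--1,011-0-
  27 | -1-011,-11-11,01--11,011--1
  28 | 0-110-,011-0-
  31 | -11-11,01--11,01-1-1,011--1
  32 | 10000-  (sole → essential)
  33 | 10-001,10000-
  41 | -01001,10-001
  46 | -01110,1-1110
  51 | -1-011  (sole → essential)
  54 | 11-110,1101-0
  59 | -1-011,-11-11
  62 | 1-1110,11-110,11111-
  63 | -11-11,11111-
Essential prime implicants: -1-011, 00-1-0, 01-1-1, 01001-, 011-0-, 10000-
Petrick residual → -01001, -01110, -11-11, 0-1-01, 11-110
Minimum SOP uses 11 PIs: b'cd'e'f + b'cdef' + bd'ef + bcef + a'ce'f + a'b'df' + a'bdf + a'bc'd'e + a'bce' + ab'c'd'e' + abdef'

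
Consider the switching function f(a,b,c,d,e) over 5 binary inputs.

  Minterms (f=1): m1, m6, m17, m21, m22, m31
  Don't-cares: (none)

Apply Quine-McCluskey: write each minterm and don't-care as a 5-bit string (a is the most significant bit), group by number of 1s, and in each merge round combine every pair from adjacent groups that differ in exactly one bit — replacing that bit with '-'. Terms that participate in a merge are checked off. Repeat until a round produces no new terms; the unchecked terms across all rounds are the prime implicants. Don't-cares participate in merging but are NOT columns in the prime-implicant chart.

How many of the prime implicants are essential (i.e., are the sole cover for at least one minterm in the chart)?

4

size-2^0 implicants → 00001(✓)  00110(✓)  10001(✓)  10101(✓)  10110(✓)  11111
size-2^1 implicants → -0001  -0110  10-01
Unchecked terms (primes): -0001, -0110, 10-01, 11111
Minterm coverage:
  m1 ⊆ -0001 [E]
  m6 ⊆ -0110 [E]
  m17 ⊆ -0001,10-01
  m21 ⊆ 10-01 [E]
  m22 ⊆ -0110 [E]
  m31 ⊆ 11111 [E]
E = {-0001, -0110, 10-01, 11111}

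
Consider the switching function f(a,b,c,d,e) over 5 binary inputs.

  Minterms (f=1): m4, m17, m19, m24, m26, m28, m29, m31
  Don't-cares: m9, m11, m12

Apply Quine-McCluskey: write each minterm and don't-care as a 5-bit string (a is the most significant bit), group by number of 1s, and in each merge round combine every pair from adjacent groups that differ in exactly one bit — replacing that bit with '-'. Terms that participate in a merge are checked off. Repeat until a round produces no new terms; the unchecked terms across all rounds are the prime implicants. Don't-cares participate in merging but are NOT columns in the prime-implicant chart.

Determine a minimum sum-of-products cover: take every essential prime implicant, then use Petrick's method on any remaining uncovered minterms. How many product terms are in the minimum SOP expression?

[col 0] 00100*, 01001*, 01011*, 01100*, 10001*, 10011*, 11000*, 11010*, 11100*, 11101*, 11111*
[col 1] -1100, 0-100, 010-1, 100-1, 11-00, 110-0, 111-1, 1110-
Prime implicants: -1100, 0-100, 010-1, 100-1, 11-00, 110-0, 111-1, 1110-
PI chart (minterm → PIs covering it):
  4 | 0-100  (sole → essential)
  17 | 100-1  (sole → essential)
  19 | 100-1  (sole → essential)
  24 | 11-00,110-0
  26 | 110-0  (sole → essential)
  28 | -1100,11-00,1110-
  29 | 111-1,1110-
  31 | 111-1  (sole → essential)
Essential prime implicants: 0-100, 100-1, 110-0, 111-1
Petrick residual → -1100
Minimum SOP uses 5 PIs: bcd'e' + a'cd'e' + ab'c'e + abc'e' + abce

5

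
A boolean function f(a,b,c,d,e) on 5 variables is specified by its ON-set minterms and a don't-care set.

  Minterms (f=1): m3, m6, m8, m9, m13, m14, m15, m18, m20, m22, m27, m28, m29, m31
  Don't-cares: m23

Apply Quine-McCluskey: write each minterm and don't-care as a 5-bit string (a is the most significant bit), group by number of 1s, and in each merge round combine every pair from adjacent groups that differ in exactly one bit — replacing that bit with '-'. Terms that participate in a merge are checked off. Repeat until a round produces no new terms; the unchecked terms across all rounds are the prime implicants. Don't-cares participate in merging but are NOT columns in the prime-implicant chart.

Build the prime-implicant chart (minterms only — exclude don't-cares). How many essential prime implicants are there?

size-2^0 implicants → 00011  00110(✓)  01000(✓)  01001(✓)  01101(✓)  01110(✓)  01111(✓)  10010(✓)  10100(✓)  10110(✓)  10111(✓)  11011(✓)  11100(✓)  11101(✓)  11111(✓)
size-2^1 implicants → -0110  -1101(✓)  -1111(✓)  0-110  01-01  0100-  011-1(✓)  0111-  1-100  1-111  10-10  101-0  1011-  11-11  111-1(✓)  1110-
size-2^2 implicants → -11-1
Unchecked terms (primes): -0110, -11-1, 0-110, 00011, 01-01, 0100-, 0111-, 1-100, 1-111, 10-10, 101-0, 1011-, 11-11, 1110-
Minterm coverage:
  m3 ⊆ 00011 [E]
  m6 ⊆ -0110,0-110
  m8 ⊆ 0100- [E]
  m9 ⊆ 01-01,0100-
  m13 ⊆ -11-1,01-01
  m14 ⊆ 0-110,0111-
  m15 ⊆ -11-1,0111-
  m18 ⊆ 10-10 [E]
  m20 ⊆ 1-100,101-0
  m22 ⊆ -0110,10-10,101-0,1011-
  m27 ⊆ 11-11 [E]
  m28 ⊆ 1-100,1110-
  m29 ⊆ -11-1,1110-
  m31 ⊆ -11-1,1-111,11-11
E = {00011, 0100-, 10-10, 11-11}

4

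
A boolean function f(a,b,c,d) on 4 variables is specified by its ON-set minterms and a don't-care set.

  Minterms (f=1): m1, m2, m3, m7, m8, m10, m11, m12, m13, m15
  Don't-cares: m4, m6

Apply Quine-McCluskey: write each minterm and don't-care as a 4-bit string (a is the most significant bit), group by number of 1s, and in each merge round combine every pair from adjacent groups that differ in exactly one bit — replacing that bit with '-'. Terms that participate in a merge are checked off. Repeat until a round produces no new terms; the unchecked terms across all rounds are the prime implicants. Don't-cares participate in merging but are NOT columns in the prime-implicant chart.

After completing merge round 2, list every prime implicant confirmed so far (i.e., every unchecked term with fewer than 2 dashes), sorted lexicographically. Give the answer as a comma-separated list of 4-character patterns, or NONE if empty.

-100, 00-1, 01-0, 1-00, 10-0, 11-1, 110-

size-2^0 implicants → 0001(✓)  0010(✓)  0011(✓)  0100(✓)  0110(✓)  0111(✓)  1000(✓)  1010(✓)  1011(✓)  1100(✓)  1101(✓)  1111(✓)
size-2^1 implicants → -010(✓)  -011(✓)  -100  -111(✓)  0-10(✓)  0-11(✓)  00-1  001-(✓)  01-0  011-(✓)  1-00  1-11(✓)  10-0  101-(✓)  11-1  110-
size-2^2 implicants → --11  -01-  0-1-
Unchecked terms (primes): --11, -01-, -100, 0-1-, 00-1, 01-0, 1-00, 10-0, 11-1, 110-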